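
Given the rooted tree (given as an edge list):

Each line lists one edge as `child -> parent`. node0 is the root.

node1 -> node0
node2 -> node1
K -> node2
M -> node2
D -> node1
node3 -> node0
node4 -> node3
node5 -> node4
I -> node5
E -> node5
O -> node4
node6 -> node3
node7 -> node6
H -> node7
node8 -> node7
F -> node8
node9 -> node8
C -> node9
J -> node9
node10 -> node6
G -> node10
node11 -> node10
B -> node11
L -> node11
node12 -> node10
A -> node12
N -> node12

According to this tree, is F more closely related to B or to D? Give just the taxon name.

B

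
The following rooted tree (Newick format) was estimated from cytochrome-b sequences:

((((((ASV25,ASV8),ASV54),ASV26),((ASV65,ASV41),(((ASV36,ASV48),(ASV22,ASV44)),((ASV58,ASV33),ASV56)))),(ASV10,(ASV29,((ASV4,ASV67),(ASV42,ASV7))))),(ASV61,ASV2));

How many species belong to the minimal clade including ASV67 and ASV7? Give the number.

The MRCA of ASV67 and ASV7 is the node subtending ((ASV4,ASV67),(ASV42,ASV7)).
That clade contains 4 terminal taxa: ASV4, ASV42, ASV67, ASV7.

4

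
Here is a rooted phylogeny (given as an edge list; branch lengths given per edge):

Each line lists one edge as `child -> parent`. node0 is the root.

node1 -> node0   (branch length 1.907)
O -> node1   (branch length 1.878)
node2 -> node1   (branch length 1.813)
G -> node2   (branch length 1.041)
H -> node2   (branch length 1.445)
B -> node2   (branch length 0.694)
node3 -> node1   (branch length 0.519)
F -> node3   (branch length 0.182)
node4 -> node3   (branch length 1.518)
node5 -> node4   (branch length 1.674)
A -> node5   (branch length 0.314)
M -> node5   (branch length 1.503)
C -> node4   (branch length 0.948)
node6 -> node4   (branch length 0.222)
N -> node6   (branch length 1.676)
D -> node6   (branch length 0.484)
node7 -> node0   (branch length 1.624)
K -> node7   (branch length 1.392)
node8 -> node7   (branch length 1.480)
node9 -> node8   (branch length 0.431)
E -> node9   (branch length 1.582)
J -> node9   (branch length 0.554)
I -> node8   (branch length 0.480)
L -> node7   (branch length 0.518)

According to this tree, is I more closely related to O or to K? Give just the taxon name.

K

The MRCA of I and K subtends (K,((E,J),I),L) (5 taxa).
The MRCA of I and O is the root, subtending the entire tree (15 taxa).
The first is nested inside the second, so I shares a more recent common ancestor with K.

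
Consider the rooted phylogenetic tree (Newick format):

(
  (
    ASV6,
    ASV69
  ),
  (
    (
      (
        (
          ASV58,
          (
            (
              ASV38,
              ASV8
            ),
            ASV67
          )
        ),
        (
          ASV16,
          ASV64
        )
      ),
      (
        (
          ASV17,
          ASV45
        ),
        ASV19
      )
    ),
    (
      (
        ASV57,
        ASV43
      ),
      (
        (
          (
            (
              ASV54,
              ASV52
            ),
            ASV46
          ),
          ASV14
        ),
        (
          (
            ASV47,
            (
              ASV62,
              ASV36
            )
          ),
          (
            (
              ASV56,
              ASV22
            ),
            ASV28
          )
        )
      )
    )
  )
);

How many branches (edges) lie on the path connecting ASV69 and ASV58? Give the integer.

7

The MRCA of ASV69 and ASV58 is the root of the tree.
From ASV69 up to that node: 2 branches. From ASV58 up to the same node: 5 branches. Total: 2 + 5 = 7.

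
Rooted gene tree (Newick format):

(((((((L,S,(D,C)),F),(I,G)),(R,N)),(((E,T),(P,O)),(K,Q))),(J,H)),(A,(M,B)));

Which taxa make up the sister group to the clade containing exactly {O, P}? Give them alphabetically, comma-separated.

The clade containing exactly {O, P} attaches to the tree at the node subtending ((E,T),(P,O)).
The other lineage descending from that same node — the sister group — is (E,T); its 2 tips in alphabetical order are the answer.

E, T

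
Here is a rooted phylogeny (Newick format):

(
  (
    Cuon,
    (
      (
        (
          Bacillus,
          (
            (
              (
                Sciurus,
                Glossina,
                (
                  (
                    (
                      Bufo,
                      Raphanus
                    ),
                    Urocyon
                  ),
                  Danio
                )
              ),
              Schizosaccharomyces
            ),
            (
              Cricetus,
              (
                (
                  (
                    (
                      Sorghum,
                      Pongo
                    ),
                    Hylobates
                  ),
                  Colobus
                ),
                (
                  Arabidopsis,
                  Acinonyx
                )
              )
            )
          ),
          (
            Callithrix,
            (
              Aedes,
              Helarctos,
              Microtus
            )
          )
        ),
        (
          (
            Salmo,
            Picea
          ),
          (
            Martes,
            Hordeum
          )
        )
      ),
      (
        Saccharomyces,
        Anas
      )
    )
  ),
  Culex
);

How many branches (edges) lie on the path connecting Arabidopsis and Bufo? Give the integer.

10

The MRCA of Arabidopsis and Bufo is the node subtending (((Sciurus,Glossina,(((Bufo,Raphanus),Urocyon),Danio)),Schizosaccharomyces),(Cricetus,((((Sorghum,Pongo),Hylobates),Colobus),(Arabidopsis,Acinonyx)))).
From Arabidopsis up to that node: 4 branches. From Bufo up to the same node: 6 branches. Total: 4 + 6 = 10.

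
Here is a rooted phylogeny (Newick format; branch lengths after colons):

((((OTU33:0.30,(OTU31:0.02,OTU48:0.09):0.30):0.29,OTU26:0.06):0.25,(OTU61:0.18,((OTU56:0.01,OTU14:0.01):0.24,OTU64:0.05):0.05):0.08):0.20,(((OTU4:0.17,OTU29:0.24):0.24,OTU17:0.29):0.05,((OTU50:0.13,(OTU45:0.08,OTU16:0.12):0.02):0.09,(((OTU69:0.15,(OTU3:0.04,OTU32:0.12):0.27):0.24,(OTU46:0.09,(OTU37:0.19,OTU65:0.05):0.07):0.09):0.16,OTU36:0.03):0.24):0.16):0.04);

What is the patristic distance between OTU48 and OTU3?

The path runs OTU48 → … → MRCA → … → OTU3; the MRCA is the root of the tree.
Branch lengths along that path: 0.09 + 0.30 + 0.29 + 0.25 + 0.20 + 0.04 + 0.16 + 0.24 + 0.16 + 0.24 + 0.27 + 0.04 = 2.28.

2.28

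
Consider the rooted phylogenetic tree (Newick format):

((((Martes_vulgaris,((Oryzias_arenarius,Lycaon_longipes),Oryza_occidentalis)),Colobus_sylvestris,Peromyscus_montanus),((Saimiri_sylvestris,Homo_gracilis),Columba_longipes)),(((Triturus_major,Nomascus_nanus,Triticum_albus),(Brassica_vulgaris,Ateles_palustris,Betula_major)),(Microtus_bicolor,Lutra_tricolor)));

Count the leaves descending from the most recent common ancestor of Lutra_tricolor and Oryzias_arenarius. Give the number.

The MRCA of Lutra_tricolor and Oryzias_arenarius is the root, so the clade is the entire tree.
That clade contains 17 terminal taxa: Ateles_palustris, Betula_major, Brassica_vulgaris, Colobus_sylvestris, Columba_longipes, Homo_gracilis, Lutra_tricolor, Lycaon_longipes, Martes_vulgaris, Microtus_bicolor, Nomascus_nanus, Oryza_occidentalis, Oryzias_arenarius, Peromyscus_montanus, Saimiri_sylvestris, Triticum_albus, Triturus_major.

17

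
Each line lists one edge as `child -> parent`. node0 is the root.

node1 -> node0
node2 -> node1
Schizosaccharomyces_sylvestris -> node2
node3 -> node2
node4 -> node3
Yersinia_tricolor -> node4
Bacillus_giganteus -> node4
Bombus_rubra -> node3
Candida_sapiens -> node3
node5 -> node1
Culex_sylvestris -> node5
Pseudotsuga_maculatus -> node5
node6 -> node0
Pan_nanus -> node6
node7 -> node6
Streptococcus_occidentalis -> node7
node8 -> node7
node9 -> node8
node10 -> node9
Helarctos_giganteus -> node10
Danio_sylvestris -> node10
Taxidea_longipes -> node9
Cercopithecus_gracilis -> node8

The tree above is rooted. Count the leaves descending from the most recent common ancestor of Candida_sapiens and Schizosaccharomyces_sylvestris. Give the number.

5

The MRCA of Candida_sapiens and Schizosaccharomyces_sylvestris is the node subtending (Schizosaccharomyces_sylvestris,((Yersinia_tricolor,Bacillus_giganteus),Bombus_rubra,Candida_sapiens)).
That clade contains 5 terminal taxa: Bacillus_giganteus, Bombus_rubra, Candida_sapiens, Schizosaccharomyces_sylvestris, Yersinia_tricolor.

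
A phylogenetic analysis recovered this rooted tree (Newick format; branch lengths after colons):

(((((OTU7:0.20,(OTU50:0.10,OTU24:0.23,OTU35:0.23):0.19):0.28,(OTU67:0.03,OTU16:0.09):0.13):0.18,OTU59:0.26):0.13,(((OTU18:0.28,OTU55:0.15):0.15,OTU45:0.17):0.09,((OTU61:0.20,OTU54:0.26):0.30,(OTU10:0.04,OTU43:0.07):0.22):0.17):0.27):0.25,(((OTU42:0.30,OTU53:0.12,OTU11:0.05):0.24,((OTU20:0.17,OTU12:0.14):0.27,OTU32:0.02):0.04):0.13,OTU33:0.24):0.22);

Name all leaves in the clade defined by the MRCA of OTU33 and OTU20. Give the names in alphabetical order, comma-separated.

OTU11, OTU12, OTU20, OTU32, OTU33, OTU42, OTU53

Tracing OTU33: it sits inside (((OTU42,OTU53,OTU11),((OTU20,OTU12),OTU32)),OTU33).
Tracing OTU20: it sits inside (OTU20,OTU12).
The smallest clade enclosing both is (((OTU42,OTU53,OTU11),((OTU20,OTU12),OTU32)),OTU33); the answer is its 7 terminal taxa in alphabetical order.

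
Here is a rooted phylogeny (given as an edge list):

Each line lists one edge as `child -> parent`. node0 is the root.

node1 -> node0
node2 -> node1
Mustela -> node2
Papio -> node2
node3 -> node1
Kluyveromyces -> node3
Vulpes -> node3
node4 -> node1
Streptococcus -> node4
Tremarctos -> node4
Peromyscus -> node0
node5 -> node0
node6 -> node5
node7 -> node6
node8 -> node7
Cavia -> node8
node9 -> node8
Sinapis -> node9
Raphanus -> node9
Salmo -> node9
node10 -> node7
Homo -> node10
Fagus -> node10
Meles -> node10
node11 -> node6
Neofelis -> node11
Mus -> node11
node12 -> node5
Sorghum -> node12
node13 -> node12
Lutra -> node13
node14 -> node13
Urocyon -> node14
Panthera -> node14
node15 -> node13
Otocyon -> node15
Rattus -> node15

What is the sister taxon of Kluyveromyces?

Kluyveromyces attaches to the tree at the node subtending (Kluyveromyces,Vulpes).
The other lineage descending from that same node — the sister group — is the single tip Vulpes.

Vulpes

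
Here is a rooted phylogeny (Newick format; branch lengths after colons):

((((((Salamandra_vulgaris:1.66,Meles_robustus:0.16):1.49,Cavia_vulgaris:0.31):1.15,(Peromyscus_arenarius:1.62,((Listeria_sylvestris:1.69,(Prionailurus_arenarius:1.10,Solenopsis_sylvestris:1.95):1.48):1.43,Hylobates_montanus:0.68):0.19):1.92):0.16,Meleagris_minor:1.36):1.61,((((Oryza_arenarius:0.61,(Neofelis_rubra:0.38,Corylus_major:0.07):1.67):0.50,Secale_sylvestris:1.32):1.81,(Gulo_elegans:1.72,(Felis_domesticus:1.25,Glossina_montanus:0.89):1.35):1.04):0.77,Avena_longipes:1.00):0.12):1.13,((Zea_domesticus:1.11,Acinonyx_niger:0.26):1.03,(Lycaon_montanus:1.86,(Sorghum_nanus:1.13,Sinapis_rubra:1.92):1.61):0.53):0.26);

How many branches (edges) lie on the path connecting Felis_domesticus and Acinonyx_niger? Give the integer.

The MRCA of Felis_domesticus and Acinonyx_niger is the root of the tree.
From Felis_domesticus up to that node: 6 branches. From Acinonyx_niger up to the same node: 3 branches. Total: 6 + 3 = 9.

9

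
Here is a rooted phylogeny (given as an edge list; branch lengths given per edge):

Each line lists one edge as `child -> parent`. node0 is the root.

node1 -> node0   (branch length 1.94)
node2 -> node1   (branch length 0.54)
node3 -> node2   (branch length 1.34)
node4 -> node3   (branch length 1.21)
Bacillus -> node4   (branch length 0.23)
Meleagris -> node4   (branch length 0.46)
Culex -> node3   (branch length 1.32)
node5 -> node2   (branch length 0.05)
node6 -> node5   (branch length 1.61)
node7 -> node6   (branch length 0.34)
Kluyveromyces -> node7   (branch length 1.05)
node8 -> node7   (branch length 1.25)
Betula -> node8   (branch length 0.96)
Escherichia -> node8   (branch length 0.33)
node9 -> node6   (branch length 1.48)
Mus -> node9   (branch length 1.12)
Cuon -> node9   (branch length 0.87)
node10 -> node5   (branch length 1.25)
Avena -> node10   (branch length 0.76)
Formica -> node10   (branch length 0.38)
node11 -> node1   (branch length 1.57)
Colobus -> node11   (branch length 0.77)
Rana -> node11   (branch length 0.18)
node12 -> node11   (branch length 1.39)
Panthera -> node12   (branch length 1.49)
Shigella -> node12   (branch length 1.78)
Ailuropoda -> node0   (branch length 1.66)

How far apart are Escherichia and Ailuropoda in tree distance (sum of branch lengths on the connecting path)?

The path runs Escherichia → … → MRCA → … → Ailuropoda; the MRCA is the root of the tree.
Branch lengths along that path: 0.33 + 1.25 + 0.34 + 1.61 + 0.05 + 0.54 + 1.94 + 1.66 = 7.72.

7.72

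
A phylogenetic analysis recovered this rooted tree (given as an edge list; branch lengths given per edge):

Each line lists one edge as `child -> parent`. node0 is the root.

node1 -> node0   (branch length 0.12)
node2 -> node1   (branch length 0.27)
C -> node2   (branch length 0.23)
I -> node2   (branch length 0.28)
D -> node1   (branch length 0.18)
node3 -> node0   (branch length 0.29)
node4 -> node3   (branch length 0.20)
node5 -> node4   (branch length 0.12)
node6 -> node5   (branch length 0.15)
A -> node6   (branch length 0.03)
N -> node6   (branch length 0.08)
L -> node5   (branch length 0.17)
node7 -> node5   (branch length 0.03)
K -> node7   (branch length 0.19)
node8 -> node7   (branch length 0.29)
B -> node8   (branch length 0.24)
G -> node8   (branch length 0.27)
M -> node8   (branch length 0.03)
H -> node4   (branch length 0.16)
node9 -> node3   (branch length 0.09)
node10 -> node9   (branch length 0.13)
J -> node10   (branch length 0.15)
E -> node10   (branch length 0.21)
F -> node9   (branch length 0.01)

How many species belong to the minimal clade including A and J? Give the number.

The MRCA of A and J is the node subtending ((((A,N),L,(K,(B,G,M))),H),((J,E),F)).
That clade contains 11 terminal taxa: A, B, E, F, G, H, J, K, L, M, N.

11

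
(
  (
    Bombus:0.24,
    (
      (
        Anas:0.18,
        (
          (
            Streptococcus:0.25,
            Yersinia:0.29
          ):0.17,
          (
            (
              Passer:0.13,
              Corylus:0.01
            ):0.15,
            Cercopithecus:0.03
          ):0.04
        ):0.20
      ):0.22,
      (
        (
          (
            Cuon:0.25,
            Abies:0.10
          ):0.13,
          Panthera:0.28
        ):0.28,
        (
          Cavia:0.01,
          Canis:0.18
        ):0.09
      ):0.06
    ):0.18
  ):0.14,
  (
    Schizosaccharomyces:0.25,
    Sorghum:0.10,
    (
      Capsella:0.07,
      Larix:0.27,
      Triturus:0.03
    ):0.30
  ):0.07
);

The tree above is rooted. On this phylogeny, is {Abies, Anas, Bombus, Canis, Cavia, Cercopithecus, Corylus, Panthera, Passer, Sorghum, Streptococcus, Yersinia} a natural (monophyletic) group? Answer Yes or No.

No

The MRCA of the listed taxa is the root, so the smallest clade containing them is the whole tree.
That clade also contains Capsella, Cuon, Larix, Schizosaccharomyces, Triturus, which are not in the proposed group, so the group is not monophyletic.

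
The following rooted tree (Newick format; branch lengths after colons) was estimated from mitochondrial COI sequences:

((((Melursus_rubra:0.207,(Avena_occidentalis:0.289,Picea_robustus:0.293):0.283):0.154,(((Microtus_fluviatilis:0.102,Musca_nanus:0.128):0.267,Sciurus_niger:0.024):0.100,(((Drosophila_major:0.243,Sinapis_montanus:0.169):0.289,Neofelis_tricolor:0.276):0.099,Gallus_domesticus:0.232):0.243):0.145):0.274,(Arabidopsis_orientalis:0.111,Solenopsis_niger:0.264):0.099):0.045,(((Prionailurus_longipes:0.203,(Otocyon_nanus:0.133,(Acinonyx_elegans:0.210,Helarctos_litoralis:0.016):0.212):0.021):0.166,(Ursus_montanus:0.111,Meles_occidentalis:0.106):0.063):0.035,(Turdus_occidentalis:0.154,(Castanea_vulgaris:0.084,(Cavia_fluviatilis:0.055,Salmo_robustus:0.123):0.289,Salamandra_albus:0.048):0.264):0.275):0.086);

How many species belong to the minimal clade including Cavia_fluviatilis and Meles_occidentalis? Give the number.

The MRCA of Cavia_fluviatilis and Meles_occidentalis is the node subtending (((Prionailurus_longipes,(Otocyon_nanus,(Acinonyx_elegans,Helarctos_litoralis))),(Ursus_montanus,Meles_occidentalis)),(Turdus_occidentalis,(Castanea_vulgaris,(Cavia_fluviatilis,Salmo_robustus),Salamandra_albus))).
That clade contains 11 terminal taxa: Acinonyx_elegans, Castanea_vulgaris, Cavia_fluviatilis, Helarctos_litoralis, Meles_occidentalis, Otocyon_nanus, Prionailurus_longipes, Salamandra_albus, Salmo_robustus, Turdus_occidentalis, Ursus_montanus.

11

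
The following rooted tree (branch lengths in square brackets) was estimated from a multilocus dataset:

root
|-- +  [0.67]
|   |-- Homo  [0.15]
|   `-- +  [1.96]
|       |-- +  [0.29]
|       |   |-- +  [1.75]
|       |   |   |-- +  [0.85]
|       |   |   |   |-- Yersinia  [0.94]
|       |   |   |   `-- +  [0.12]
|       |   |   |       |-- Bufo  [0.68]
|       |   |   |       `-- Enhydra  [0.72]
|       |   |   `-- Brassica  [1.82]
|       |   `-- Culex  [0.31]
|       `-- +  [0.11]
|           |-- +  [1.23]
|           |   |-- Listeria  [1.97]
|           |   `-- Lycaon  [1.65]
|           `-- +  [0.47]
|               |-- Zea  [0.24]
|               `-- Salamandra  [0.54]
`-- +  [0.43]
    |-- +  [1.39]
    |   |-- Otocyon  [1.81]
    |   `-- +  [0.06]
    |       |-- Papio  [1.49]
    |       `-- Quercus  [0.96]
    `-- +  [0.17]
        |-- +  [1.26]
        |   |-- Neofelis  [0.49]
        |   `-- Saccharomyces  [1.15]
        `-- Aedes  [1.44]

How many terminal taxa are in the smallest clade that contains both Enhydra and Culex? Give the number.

5

The MRCA of Enhydra and Culex is the node subtending (((Yersinia,(Bufo,Enhydra)),Brassica),Culex).
That clade contains 5 terminal taxa: Brassica, Bufo, Culex, Enhydra, Yersinia.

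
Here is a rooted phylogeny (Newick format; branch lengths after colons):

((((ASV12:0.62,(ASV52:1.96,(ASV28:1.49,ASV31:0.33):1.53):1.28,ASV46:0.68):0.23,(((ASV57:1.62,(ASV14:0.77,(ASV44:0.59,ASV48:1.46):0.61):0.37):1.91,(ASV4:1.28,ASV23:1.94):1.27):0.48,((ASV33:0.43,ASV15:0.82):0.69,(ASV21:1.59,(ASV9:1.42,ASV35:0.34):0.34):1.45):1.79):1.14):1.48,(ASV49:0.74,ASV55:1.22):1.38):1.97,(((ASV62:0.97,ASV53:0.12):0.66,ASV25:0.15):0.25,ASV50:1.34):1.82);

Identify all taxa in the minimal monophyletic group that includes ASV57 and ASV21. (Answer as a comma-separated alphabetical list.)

ASV14, ASV15, ASV21, ASV23, ASV33, ASV35, ASV4, ASV44, ASV48, ASV57, ASV9

Tracing ASV57: it sits inside (ASV57,(ASV14,(ASV44,ASV48))).
Tracing ASV21: it sits inside (ASV21,(ASV9,ASV35)).
The smallest clade enclosing both is (((ASV57,(ASV14,(ASV44,ASV48))),(ASV4,ASV23)),((ASV33,ASV15),(ASV21,(ASV9,ASV35)))); the answer is its 11 terminal taxa in alphabetical order.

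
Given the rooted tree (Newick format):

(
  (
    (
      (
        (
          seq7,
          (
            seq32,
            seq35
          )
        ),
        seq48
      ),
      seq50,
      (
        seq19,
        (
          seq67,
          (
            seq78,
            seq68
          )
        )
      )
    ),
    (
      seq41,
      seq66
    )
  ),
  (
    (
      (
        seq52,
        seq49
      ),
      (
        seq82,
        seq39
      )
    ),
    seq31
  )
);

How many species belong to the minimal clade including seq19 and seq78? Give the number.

The MRCA of seq19 and seq78 is the node subtending (seq19,(seq67,(seq78,seq68))).
That clade contains 4 terminal taxa: seq19, seq67, seq68, seq78.

4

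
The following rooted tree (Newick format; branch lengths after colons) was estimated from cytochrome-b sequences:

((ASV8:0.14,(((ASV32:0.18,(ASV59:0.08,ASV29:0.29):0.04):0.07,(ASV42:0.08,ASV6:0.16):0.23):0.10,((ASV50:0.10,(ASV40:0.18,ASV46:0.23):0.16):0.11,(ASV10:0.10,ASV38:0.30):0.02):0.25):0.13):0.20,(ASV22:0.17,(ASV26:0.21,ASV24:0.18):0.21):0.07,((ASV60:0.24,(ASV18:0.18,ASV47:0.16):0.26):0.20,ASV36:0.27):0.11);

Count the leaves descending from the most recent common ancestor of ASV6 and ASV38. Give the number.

The MRCA of ASV6 and ASV38 is the node subtending (((ASV32,(ASV59,ASV29)),(ASV42,ASV6)),((ASV50,(ASV40,ASV46)),(ASV10,ASV38))).
That clade contains 10 terminal taxa: ASV10, ASV29, ASV32, ASV38, ASV40, ASV42, ASV46, ASV50, ASV59, ASV6.

10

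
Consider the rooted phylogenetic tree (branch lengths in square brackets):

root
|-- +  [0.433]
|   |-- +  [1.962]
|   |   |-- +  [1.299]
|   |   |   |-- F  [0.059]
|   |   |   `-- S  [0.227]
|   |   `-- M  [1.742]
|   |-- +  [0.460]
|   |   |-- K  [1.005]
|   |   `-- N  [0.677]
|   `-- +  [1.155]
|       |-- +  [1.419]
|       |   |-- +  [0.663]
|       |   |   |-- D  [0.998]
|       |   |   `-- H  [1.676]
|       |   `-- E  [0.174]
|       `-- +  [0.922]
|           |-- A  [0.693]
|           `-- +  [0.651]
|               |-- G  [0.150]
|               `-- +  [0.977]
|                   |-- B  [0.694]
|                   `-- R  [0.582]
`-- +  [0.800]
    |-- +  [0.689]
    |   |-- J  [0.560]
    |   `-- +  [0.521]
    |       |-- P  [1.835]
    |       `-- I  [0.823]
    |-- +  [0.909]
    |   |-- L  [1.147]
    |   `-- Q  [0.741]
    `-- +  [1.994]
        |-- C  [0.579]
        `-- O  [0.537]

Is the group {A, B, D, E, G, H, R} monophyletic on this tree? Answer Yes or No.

Yes

The most recent common ancestor of these taxa subtends (((D,H),E),(A,(G,(B,R)))).
That clade has exactly 7 tips — every listed taxon and nothing else — so the group is monophyletic.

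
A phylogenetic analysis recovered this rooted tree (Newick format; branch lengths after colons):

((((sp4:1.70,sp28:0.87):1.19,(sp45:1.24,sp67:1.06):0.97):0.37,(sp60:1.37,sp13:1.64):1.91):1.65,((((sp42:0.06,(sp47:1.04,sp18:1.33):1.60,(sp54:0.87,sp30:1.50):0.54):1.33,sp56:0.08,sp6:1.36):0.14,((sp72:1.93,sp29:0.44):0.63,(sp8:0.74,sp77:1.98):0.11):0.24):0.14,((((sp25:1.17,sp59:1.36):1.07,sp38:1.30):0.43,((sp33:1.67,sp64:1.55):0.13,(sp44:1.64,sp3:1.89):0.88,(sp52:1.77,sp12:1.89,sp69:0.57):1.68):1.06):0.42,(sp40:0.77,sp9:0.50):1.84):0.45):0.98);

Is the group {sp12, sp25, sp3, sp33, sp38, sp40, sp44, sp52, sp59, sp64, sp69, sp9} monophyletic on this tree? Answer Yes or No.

The most recent common ancestor of these taxa subtends ((((sp25,sp59),sp38),((sp33,sp64),(sp44,sp3),(sp52,sp12,sp69))),(sp40,sp9)).
That clade has exactly 12 tips — every listed taxon and nothing else — so the group is monophyletic.

Yes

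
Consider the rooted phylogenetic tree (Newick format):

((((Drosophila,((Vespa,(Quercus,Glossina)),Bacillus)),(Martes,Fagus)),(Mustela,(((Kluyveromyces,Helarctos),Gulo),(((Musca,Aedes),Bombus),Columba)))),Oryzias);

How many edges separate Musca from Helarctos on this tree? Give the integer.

The MRCA of Musca and Helarctos is the node subtending (((Kluyveromyces,Helarctos),Gulo),(((Musca,Aedes),Bombus),Columba)).
From Musca up to that node: 4 branches. From Helarctos up to the same node: 3 branches. Total: 4 + 3 = 7.

7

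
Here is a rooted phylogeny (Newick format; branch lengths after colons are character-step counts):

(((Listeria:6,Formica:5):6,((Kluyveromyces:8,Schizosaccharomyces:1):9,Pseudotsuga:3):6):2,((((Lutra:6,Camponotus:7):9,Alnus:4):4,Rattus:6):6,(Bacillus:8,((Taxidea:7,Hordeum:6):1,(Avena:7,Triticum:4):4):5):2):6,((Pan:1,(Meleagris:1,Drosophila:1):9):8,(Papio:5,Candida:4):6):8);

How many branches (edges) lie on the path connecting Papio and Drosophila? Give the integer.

The MRCA of Papio and Drosophila is the node subtending ((Pan,(Meleagris,Drosophila)),(Papio,Candida)).
From Papio up to that node: 2 branches. From Drosophila up to the same node: 3 branches. Total: 2 + 3 = 5.

5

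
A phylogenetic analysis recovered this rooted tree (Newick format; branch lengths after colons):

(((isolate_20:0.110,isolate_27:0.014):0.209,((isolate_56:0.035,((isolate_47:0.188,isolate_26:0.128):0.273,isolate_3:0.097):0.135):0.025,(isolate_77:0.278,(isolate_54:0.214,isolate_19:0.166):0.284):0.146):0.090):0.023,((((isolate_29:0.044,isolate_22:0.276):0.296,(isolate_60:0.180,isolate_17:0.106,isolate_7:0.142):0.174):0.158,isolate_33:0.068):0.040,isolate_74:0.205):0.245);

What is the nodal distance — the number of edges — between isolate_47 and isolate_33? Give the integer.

The MRCA of isolate_47 and isolate_33 is the root of the tree.
From isolate_47 up to that node: 6 branches. From isolate_33 up to the same node: 3 branches. Total: 6 + 3 = 9.

9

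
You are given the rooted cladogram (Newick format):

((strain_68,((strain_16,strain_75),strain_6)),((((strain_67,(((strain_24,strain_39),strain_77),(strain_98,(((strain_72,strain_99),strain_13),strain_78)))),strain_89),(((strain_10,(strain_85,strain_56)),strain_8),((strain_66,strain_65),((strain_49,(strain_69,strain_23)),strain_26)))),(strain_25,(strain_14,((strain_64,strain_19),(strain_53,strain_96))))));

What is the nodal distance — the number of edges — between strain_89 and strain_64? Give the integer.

8

The MRCA of strain_89 and strain_64 is the node subtending ((((strain_67,(((strain_24,strain_39),strain_77),(strain_98,(((strain_72,strain_99),strain_13),strain_78)))),strain_89),(((strain_10,(strain_85,strain_56)),strain_8),((strain_66,strain_65),((strain_49,(strain_69,strain_23)),strain_26)))),(strain_25,(strain_14,((strain_64,strain_19),(strain_53,strain_96))))).
From strain_89 up to that node: 3 branches. From strain_64 up to the same node: 5 branches. Total: 3 + 5 = 8.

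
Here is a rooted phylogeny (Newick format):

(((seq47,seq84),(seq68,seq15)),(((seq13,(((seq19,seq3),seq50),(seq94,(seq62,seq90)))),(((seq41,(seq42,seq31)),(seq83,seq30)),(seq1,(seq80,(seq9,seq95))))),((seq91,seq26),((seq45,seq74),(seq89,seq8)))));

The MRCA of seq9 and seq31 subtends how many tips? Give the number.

The MRCA of seq9 and seq31 is the node subtending (((seq41,(seq42,seq31)),(seq83,seq30)),(seq1,(seq80,(seq9,seq95)))).
That clade contains 9 terminal taxa: seq1, seq30, seq31, seq41, seq42, seq80, seq83, seq9, seq95.

9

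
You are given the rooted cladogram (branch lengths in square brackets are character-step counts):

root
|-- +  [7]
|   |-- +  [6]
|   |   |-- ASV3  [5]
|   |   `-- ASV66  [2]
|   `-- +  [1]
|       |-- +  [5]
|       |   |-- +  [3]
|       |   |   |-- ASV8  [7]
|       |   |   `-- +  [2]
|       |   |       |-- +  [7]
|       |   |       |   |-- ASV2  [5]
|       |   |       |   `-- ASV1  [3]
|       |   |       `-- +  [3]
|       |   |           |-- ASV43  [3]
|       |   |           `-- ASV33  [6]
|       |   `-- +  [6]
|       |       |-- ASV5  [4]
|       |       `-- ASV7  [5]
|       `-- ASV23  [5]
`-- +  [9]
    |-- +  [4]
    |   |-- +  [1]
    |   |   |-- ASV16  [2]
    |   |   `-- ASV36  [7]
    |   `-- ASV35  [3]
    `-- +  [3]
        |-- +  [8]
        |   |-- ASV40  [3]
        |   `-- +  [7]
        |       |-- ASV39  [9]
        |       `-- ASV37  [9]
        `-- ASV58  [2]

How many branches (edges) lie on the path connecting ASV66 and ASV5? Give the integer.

6

The MRCA of ASV66 and ASV5 is the node subtending ((ASV3,ASV66),(((ASV8,((ASV2,ASV1),(ASV43,ASV33))),(ASV5,ASV7)),ASV23)).
From ASV66 up to that node: 2 branches. From ASV5 up to the same node: 4 branches. Total: 2 + 4 = 6.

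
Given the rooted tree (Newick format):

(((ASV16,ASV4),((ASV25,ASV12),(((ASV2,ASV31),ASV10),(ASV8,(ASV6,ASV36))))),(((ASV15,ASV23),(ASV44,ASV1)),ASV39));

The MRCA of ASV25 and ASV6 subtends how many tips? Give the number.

8

The MRCA of ASV25 and ASV6 is the node subtending ((ASV25,ASV12),(((ASV2,ASV31),ASV10),(ASV8,(ASV6,ASV36)))).
That clade contains 8 terminal taxa: ASV10, ASV12, ASV2, ASV25, ASV31, ASV36, ASV6, ASV8.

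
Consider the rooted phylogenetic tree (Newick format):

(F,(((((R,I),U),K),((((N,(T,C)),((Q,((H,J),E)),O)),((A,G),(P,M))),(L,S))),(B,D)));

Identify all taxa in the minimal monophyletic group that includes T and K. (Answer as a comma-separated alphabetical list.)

A, C, E, G, H, I, J, K, L, M, N, O, P, Q, R, S, T, U

Tracing T: it sits inside (T,C).
Tracing K: it sits inside (((R,I),U),K).
The smallest clade enclosing both is ((((R,I),U),K),((((N,(T,C)),((Q,((H,J),E)),O)),((A,G),(P,M))),(L,S))); the answer is its 18 terminal taxa in alphabetical order.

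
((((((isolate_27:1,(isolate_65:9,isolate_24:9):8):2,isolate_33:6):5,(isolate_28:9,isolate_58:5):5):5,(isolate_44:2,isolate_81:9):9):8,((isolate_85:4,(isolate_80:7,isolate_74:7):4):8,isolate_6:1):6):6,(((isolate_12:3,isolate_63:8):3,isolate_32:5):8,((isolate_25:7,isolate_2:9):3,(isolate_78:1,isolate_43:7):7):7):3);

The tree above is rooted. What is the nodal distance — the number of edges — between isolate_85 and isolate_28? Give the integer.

7

The MRCA of isolate_85 and isolate_28 is the node subtending (((((isolate_27,(isolate_65,isolate_24)),isolate_33),(isolate_28,isolate_58)),(isolate_44,isolate_81)),((isolate_85,(isolate_80,isolate_74)),isolate_6)).
From isolate_85 up to that node: 3 branches. From isolate_28 up to the same node: 4 branches. Total: 3 + 4 = 7.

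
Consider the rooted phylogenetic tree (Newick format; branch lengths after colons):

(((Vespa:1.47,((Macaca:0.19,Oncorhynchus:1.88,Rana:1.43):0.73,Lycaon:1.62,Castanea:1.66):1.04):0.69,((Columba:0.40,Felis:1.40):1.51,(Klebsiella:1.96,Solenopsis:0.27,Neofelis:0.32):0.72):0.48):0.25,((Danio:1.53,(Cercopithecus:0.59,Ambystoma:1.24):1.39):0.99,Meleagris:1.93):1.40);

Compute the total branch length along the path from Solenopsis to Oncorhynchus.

5.81

The path runs Solenopsis → … → MRCA → … → Oncorhynchus; the MRCA is the node subtending ((Vespa,((Macaca,Oncorhynchus,Rana),Lycaon,Castanea)),((Columba,Felis),(Klebsiella,Solenopsis,Neofelis))).
Branch lengths along that path: 0.27 + 0.72 + 0.48 + 0.69 + 1.04 + 0.73 + 1.88 = 5.81.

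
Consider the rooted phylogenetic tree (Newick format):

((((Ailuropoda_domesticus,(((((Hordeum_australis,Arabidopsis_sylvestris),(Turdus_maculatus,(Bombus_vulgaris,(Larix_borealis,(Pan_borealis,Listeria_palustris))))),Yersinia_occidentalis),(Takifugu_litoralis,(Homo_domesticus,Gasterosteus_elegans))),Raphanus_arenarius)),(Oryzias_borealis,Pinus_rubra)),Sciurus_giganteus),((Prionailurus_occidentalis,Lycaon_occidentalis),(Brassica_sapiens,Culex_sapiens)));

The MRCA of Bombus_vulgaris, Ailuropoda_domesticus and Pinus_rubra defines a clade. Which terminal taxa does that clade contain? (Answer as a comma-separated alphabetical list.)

Ailuropoda_domesticus, Arabidopsis_sylvestris, Bombus_vulgaris, Gasterosteus_elegans, Homo_domesticus, Hordeum_australis, Larix_borealis, Listeria_palustris, Oryzias_borealis, Pan_borealis, Pinus_rubra, Raphanus_arenarius, Takifugu_litoralis, Turdus_maculatus, Yersinia_occidentalis

Tracing Bombus_vulgaris: it sits inside (Bombus_vulgaris,(Larix_borealis,(Pan_borealis,Listeria_palustris))).
Tracing Ailuropoda_domesticus: it sits inside (Ailuropoda_domesticus,(((((Hordeum_australis,Arabidopsis_sylvestris),(Turdus_maculatus,(Bombus_vulgaris,(Larix_borealis,(Pan_borealis,Listeria_palustris))))),Yersinia_occidentalis),(Takifugu_litoralis,(Homo_domesticus,Gasterosteus_elegans))),Raphanus_arenarius)).
Tracing Pinus_rubra: it sits inside (Oryzias_borealis,Pinus_rubra).
The smallest clade enclosing all 3 is ((Ailuropoda_domesticus,(((((Hordeum_australis,Arabidopsis_sylvestris),(Turdus_maculatus,(Bombus_vulgaris,(Larix_borealis,(Pan_borealis,Listeria_palustris))))),Yersinia_occidentalis),(Takifugu_litoralis,(Homo_domesticus,Gasterosteus_elegans))),Raphanus_arenarius)),(Oryzias_borealis,Pinus_rubra)); the answer is its 15 terminal taxa in alphabetical order.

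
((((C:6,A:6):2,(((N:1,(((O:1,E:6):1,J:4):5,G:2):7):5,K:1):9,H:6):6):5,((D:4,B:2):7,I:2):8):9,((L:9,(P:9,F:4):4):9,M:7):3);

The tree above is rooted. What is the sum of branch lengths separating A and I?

The path runs A → … → MRCA → … → I; the MRCA is the node subtending (((C,A),(((N,(((O,E),J),G)),K),H)),((D,B),I)).
Branch lengths along that path: 6 + 2 + 5 + 8 + 2 = 23.

23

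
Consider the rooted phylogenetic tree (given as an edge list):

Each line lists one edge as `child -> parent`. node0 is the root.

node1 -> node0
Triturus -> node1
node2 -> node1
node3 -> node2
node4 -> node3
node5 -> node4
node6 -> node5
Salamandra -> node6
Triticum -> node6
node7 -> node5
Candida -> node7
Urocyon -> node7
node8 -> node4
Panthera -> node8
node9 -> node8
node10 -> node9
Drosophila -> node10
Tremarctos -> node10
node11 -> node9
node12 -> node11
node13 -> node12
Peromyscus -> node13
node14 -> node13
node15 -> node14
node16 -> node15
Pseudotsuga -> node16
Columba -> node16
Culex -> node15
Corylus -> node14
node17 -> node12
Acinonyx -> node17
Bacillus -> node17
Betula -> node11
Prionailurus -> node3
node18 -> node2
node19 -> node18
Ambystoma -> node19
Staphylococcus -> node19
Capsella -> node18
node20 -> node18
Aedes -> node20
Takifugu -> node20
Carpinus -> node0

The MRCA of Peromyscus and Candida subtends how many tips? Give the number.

15

The MRCA of Peromyscus and Candida is the node subtending (((Salamandra,Triticum),(Candida,Urocyon)),(Panthera,((Drosophila,Tremarctos),(((Peromyscus,(((Pseudotsuga,Columba),Culex),Corylus)),(Acinonyx,Bacillus)),Betula)))).
That clade contains 15 terminal taxa: Acinonyx, Bacillus, Betula, Candida, Columba, Corylus, Culex, Drosophila, Panthera, Peromyscus, Pseudotsuga, Salamandra, Tremarctos, Triticum, Urocyon.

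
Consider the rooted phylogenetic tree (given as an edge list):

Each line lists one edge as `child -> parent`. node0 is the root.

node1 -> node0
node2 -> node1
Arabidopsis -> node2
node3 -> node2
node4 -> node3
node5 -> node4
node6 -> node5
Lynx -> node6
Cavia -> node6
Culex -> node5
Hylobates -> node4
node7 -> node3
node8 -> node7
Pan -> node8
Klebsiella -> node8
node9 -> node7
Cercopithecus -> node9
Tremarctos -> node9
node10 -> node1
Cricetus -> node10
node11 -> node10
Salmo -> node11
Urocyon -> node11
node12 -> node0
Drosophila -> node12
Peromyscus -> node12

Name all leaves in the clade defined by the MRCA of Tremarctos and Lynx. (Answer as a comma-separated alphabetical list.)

Tracing Tremarctos: it sits inside (Cercopithecus,Tremarctos).
Tracing Lynx: it sits inside (Lynx,Cavia).
The smallest clade enclosing both is ((((Lynx,Cavia),Culex),Hylobates),((Pan,Klebsiella),(Cercopithecus,Tremarctos))); the answer is its 8 terminal taxa in alphabetical order.

Cavia, Cercopithecus, Culex, Hylobates, Klebsiella, Lynx, Pan, Tremarctos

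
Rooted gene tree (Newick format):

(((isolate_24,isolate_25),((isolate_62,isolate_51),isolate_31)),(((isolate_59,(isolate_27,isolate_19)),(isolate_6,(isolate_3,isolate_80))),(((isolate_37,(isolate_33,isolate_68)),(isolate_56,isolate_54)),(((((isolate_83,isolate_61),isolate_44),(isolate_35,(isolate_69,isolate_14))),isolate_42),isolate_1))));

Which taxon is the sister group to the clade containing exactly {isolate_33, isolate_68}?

The clade containing exactly {isolate_33, isolate_68} attaches to the tree at the node subtending (isolate_37,(isolate_33,isolate_68)).
The other lineage descending from that same node — the sister group — is the single tip isolate_37.

isolate_37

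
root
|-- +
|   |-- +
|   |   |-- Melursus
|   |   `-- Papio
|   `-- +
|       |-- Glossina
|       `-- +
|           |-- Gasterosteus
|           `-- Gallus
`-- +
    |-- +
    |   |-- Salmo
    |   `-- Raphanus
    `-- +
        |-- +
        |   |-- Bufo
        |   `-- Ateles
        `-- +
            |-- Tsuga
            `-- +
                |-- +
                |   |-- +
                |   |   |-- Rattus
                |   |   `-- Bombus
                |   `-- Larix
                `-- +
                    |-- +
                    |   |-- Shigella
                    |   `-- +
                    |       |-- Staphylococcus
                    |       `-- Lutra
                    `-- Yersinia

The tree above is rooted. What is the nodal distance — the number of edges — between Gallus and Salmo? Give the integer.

The MRCA of Gallus and Salmo is the root of the tree.
From Gallus up to that node: 4 branches. From Salmo up to the same node: 3 branches. Total: 4 + 3 = 7.

7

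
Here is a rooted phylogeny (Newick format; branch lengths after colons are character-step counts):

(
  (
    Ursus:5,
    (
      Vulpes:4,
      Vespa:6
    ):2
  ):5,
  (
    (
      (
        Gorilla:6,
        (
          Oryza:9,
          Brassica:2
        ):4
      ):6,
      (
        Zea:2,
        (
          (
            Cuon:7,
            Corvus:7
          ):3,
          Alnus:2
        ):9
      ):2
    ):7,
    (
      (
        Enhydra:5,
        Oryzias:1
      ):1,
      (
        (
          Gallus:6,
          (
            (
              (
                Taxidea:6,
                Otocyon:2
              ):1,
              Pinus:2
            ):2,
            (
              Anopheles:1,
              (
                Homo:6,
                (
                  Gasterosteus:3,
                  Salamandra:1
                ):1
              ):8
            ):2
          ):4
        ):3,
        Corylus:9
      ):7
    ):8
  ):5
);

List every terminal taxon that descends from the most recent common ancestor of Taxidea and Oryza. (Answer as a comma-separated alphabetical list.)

Tracing Taxidea: it sits inside (Taxidea,Otocyon).
Tracing Oryza: it sits inside (Oryza,Brassica).
The smallest clade enclosing both is (((Gorilla,(Oryza,Brassica)),(Zea,((Cuon,Corvus),Alnus))),((Enhydra,Oryzias),((Gallus,(((Taxidea,Otocyon),Pinus),(Anopheles,(Homo,(Gasterosteus,Salamandra))))),Corylus))); the answer is its 18 terminal taxa in alphabetical order.

Alnus, Anopheles, Brassica, Corvus, Corylus, Cuon, Enhydra, Gallus, Gasterosteus, Gorilla, Homo, Oryza, Oryzias, Otocyon, Pinus, Salamandra, Taxidea, Zea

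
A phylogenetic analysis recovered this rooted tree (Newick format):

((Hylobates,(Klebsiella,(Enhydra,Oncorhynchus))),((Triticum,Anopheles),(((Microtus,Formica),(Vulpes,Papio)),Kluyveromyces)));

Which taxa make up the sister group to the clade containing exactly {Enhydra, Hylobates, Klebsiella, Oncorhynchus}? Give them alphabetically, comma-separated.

The clade containing exactly {Enhydra, Hylobates, Klebsiella, Oncorhynchus} attaches directly to the root of the tree.
The other lineage descending from that same node — the sister group — is ((Triticum,Anopheles),(((Microtus,Formica),(Vulpes,Papio)),Kluyveromyces)); its 7 tips in alphabetical order are the answer.

Anopheles, Formica, Kluyveromyces, Microtus, Papio, Triticum, Vulpes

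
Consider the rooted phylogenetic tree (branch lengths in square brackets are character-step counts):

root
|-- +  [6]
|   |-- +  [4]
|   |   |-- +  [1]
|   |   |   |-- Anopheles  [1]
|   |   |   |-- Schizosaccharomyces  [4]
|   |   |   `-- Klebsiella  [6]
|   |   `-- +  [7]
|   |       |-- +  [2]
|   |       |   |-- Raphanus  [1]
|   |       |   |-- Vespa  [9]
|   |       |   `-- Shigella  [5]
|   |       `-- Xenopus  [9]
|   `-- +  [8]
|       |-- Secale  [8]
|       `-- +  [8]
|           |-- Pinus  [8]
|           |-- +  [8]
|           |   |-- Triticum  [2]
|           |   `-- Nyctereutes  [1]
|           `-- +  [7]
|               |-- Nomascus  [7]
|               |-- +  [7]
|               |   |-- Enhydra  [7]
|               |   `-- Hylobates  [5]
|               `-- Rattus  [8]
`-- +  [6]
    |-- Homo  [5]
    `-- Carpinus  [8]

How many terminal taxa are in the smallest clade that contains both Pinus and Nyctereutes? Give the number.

The MRCA of Pinus and Nyctereutes is the node subtending (Pinus,(Triticum,Nyctereutes),(Nomascus,(Enhydra,Hylobates),Rattus)).
That clade contains 7 terminal taxa: Enhydra, Hylobates, Nomascus, Nyctereutes, Pinus, Rattus, Triticum.

7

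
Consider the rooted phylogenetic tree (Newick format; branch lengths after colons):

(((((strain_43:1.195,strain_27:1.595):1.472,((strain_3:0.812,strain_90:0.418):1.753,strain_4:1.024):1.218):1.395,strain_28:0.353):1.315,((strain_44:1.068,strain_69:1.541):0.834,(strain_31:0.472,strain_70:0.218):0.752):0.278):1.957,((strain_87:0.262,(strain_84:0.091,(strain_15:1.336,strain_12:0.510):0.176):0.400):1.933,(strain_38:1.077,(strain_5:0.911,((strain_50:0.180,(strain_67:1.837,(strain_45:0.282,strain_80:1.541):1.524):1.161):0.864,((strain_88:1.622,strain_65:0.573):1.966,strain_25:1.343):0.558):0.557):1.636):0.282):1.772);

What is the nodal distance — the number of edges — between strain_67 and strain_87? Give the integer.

8

The MRCA of strain_67 and strain_87 is the node subtending ((strain_87,(strain_84,(strain_15,strain_12))),(strain_38,(strain_5,((strain_50,(strain_67,(strain_45,strain_80))),((strain_88,strain_65),strain_25))))).
From strain_67 up to that node: 6 branches. From strain_87 up to the same node: 2 branches. Total: 6 + 2 = 8.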